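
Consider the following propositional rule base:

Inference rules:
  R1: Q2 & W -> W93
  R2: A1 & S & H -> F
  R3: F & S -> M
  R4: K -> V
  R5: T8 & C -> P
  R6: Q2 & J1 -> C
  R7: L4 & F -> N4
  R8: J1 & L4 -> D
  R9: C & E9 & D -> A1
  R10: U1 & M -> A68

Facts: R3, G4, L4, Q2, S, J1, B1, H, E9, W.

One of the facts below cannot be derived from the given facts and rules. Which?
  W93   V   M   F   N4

V

Round 1: R1 [Q2 & W -> W93]; R6 [Q2 & J1 -> C]; R8 [J1 & L4 -> D]. New: W93, C, D.
Round 2: R9 [C & E9 & D -> A1]. New: A1.
Round 3: R2 [A1 & S & H -> F]. New: F.
Round 4: R3 [F & S -> M]; R7 [L4 & F -> N4]. New: M, N4.
Derived: N4 (round 4), M (round 4), W93 (round 1), F (round 3). V never appears in any round.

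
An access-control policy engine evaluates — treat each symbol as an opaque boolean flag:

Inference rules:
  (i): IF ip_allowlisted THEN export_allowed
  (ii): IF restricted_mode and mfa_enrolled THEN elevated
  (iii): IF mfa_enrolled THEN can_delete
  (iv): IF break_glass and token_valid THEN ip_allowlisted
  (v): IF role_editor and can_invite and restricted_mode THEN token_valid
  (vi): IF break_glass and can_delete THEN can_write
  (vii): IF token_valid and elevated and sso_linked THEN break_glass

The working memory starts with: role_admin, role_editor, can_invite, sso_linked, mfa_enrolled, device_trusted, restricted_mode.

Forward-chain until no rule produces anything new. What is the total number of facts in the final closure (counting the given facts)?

14

Round 1: (ii) [IF restricted_mode and mfa_enrolled THEN elevated]; (iii) [IF mfa_enrolled THEN can_delete]; (v) [IF role_editor and can_invite and restricted_mode THEN token_valid]. Adds elevated, can_delete, token_valid.
Round 2: (vii) [IF token_valid and elevated and sso_linked THEN break_glass]. Adds break_glass.
Round 3: (iv) [IF break_glass and token_valid THEN ip_allowlisted]; (vi) [IF break_glass and can_delete THEN can_write]. Adds ip_allowlisted, can_write.
Round 4: (i) [IF ip_allowlisted THEN export_allowed]. Adds export_allowed.
Closure: {break_glass, can_delete, can_invite, can_write, device_trusted, elevated, export_allowed, ip_allowlisted, mfa_enrolled, restricted_mode, role_admin, role_editor, sso_linked, token_valid} — 14 facts.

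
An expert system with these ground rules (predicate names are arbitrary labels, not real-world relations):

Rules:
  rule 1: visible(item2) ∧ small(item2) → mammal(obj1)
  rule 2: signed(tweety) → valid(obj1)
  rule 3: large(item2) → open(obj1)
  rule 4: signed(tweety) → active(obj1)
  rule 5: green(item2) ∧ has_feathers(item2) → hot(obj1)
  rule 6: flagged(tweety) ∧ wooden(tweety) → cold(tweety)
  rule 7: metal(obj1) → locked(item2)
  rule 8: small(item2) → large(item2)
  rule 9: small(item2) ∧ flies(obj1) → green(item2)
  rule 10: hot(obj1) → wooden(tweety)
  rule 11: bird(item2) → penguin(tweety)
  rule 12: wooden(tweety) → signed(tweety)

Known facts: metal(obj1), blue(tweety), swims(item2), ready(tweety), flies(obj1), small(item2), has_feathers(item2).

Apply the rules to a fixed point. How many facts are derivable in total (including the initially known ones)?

16

Round 1 — rule 7, rule 8, rule 9, derive locked(item2), large(item2), green(item2).
Round 2 — rule 3, rule 5, derive open(obj1), hot(obj1).
Round 3 — rule 10, derive wooden(tweety).
Round 4 — rule 12, derive signed(tweety).
Round 5 — rule 2, rule 4, derive valid(obj1), active(obj1).
Closure: {active(obj1), blue(tweety), flies(obj1), green(item2), has_feathers(item2), hot(obj1), large(item2), locked(item2), metal(obj1), open(obj1), ready(tweety), signed(tweety), small(item2), swims(item2), valid(obj1), wooden(tweety)} — 16 facts.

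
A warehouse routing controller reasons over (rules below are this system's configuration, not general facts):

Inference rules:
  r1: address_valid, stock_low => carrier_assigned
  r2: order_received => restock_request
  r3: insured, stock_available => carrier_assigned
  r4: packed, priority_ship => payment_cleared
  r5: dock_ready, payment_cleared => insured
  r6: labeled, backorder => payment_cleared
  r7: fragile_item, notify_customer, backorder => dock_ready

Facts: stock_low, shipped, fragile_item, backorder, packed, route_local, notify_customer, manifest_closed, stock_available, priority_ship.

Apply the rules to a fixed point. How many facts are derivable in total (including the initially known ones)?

14

[1] r4 [packed, priority_ship => payment_cleared]; r7 [fragile_item, notify_customer, backorder => dock_ready]. ⇒ new: payment_cleared, dock_ready.
[2] r5 [dock_ready, payment_cleared => insured]. ⇒ new: insured.
[3] r3 [insured, stock_available => carrier_assigned]. ⇒ new: carrier_assigned.
Closure: {backorder, carrier_assigned, dock_ready, fragile_item, insured, manifest_closed, notify_customer, packed, payment_cleared, priority_ship, route_local, shipped, stock_available, stock_low} — 14 facts.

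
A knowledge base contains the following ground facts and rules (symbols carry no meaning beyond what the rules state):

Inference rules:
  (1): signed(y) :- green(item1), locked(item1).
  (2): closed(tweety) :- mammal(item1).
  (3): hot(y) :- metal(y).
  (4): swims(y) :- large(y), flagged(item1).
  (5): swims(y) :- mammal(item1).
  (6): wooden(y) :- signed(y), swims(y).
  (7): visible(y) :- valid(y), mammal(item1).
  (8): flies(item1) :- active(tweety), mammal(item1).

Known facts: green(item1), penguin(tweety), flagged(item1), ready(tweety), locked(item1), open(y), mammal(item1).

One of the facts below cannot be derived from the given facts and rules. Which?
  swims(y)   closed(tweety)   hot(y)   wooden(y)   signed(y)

hot(y)

[1] (1) [signed(y) :- green(item1), locked(item1).]; (2) [closed(tweety) :- mammal(item1).]; (5) [swims(y) :- mammal(item1).]. ⇒ new: signed(y), closed(tweety), swims(y).
[2] (6) [wooden(y) :- signed(y), swims(y).]. ⇒ new: wooden(y).
Derived: wooden(y) (round 2), swims(y) (round 1), signed(y) (round 1), closed(tweety) (round 1). hot(y) never appears in any round.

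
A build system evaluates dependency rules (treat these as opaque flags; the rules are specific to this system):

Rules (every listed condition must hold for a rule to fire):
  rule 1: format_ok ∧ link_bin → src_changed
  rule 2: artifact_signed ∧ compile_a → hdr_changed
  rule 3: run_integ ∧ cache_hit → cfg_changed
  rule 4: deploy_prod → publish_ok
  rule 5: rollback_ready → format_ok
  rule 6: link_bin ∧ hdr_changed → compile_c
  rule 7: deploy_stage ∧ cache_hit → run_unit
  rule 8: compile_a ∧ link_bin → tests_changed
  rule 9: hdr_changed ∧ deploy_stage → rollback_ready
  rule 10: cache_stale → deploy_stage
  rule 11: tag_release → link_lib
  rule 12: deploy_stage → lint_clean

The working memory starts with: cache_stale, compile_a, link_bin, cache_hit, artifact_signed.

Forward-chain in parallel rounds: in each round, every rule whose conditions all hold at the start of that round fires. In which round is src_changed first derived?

4

Round 1: rule 2 [artifact_signed ∧ compile_a → hdr_changed]; rule 8 [compile_a ∧ link_bin → tests_changed]; rule 10 [cache_stale → deploy_stage]. Adds hdr_changed, tests_changed, deploy_stage.
Round 2: rule 6 [link_bin ∧ hdr_changed → compile_c]; rule 7 [deploy_stage ∧ cache_hit → run_unit]; rule 9 [hdr_changed ∧ deploy_stage → rollback_ready]; rule 12 [deploy_stage → lint_clean]. Adds compile_c, run_unit, rollback_ready, lint_clean.
Round 3: rule 5 [rollback_ready → format_ok]. Adds format_ok.
Round 4: rule 1 [format_ok ∧ link_bin → src_changed]. Adds src_changed.
src_changed first appears in round 4.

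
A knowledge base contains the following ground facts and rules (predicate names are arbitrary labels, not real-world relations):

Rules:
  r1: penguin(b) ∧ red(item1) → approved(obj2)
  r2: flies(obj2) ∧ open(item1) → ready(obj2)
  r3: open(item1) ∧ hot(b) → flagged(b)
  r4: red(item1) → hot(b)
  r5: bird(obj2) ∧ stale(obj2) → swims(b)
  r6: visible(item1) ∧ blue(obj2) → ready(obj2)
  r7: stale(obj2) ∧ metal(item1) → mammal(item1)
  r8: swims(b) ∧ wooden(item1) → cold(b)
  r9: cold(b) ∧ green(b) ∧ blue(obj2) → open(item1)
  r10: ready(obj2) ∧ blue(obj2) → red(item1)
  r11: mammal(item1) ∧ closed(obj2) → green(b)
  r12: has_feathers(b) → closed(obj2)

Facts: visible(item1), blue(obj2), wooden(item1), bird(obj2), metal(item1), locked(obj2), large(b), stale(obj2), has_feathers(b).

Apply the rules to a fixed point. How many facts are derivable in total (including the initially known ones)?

Round 1 — r5, r6, r7, r12, derive swims(b), ready(obj2), mammal(item1), closed(obj2).
Round 2 — r8, r10, r11, derive cold(b), red(item1), green(b).
Round 3 — r4, r9, derive hot(b), open(item1).
Round 4 — r3, derive flagged(b).
Closure: {bird(obj2), blue(obj2), closed(obj2), cold(b), flagged(b), green(b), has_feathers(b), hot(b), large(b), locked(obj2), mammal(item1), metal(item1), open(item1), ready(obj2), red(item1), stale(obj2), swims(b), visible(item1), wooden(item1)} — 19 facts.

19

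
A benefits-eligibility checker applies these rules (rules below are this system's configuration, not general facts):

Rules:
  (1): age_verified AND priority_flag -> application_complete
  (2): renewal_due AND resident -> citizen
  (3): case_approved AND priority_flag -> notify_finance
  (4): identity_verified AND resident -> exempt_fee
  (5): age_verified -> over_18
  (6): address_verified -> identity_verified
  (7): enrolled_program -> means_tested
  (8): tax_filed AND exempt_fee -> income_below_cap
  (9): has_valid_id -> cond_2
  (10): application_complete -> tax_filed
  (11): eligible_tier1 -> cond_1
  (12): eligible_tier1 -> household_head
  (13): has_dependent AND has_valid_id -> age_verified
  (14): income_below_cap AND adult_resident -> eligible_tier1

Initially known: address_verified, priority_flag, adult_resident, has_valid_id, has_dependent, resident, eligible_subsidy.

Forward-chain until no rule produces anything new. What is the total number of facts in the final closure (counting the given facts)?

Round 1 fires (6), (9), (13), giving identity_verified, cond_2, age_verified.
Round 2 fires (1), (4), (5), giving application_complete, exempt_fee, over_18.
Round 3 fires (10), giving tax_filed.
Round 4 fires (8), giving income_below_cap.
Round 5 fires (14), giving eligible_tier1.
Round 6 fires (11), (12), giving cond_1, household_head.
Closure: {address_verified, adult_resident, age_verified, application_complete, cond_1, cond_2, eligible_subsidy, eligible_tier1, exempt_fee, has_dependent, has_valid_id, household_head, identity_verified, income_below_cap, over_18, priority_flag, resident, tax_filed} — 18 facts.

18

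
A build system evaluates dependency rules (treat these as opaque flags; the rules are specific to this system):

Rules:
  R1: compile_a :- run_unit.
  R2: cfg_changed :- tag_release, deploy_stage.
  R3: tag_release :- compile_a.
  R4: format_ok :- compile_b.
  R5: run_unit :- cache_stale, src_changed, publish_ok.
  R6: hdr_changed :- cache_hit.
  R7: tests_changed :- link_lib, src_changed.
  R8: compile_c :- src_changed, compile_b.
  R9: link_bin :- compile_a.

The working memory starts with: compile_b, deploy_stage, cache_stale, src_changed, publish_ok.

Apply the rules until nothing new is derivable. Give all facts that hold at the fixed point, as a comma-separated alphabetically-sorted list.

Round 1 fires R4, R5, R8, giving format_ok, run_unit, compile_c.
Round 2 fires R1, giving compile_a.
Round 3 fires R3, R9, giving tag_release, link_bin.
Round 4 fires R2, giving cfg_changed.

cache_stale, cfg_changed, compile_a, compile_b, compile_c, deploy_stage, format_ok, link_bin, publish_ok, run_unit, src_changed, tag_release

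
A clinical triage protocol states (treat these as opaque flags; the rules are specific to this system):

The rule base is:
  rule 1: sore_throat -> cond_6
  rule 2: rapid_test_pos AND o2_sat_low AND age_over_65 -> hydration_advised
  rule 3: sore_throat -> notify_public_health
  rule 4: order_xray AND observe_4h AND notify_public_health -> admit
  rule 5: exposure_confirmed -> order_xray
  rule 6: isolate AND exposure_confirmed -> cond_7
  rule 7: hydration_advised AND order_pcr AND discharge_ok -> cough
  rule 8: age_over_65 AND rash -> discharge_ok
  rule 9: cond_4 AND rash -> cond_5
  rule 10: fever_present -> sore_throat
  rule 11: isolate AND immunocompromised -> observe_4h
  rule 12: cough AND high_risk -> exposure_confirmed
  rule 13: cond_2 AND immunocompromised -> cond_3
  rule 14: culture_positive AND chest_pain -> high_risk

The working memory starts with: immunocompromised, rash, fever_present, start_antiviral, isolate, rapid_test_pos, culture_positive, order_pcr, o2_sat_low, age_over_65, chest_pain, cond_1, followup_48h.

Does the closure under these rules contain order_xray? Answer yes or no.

Round 1 fires rule 2, rule 8, rule 10, rule 11, rule 14, giving hydration_advised, discharge_ok, sore_throat, observe_4h, high_risk.
Round 2 fires rule 1, rule 3, rule 7, giving cond_6, notify_public_health, cough.
Round 3 fires rule 12, giving exposure_confirmed.
Round 4 fires rule 5, rule 6, giving order_xray, cond_7.
Round 5 fires rule 4, giving admit.
order_xray appears in round 4, so it is derivable.

yes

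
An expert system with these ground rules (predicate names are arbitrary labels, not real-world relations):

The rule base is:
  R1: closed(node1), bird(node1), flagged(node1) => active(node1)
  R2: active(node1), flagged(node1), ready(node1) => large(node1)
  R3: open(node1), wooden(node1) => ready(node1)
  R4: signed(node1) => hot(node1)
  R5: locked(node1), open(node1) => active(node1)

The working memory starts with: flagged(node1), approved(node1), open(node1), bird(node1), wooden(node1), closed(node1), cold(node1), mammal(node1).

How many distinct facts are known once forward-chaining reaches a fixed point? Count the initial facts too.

11

Round 1 fires R1, R3, giving active(node1), ready(node1).
Round 2 fires R2, giving large(node1).
Closure: {active(node1), approved(node1), bird(node1), closed(node1), cold(node1), flagged(node1), large(node1), mammal(node1), open(node1), ready(node1), wooden(node1)} — 11 facts.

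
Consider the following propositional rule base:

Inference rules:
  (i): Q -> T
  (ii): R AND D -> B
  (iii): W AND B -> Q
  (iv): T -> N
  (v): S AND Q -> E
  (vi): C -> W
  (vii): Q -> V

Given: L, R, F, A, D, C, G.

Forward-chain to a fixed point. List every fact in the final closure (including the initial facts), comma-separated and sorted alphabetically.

A, B, C, D, F, G, L, N, Q, R, T, V, W

Round 1: (ii) [R AND D -> B]; (vi) [C -> W]. Adds B, W.
Round 2: (iii) [W AND B -> Q]. Adds Q.
Round 3: (i) [Q -> T]; (vii) [Q -> V]. Adds T, V.
Round 4: (iv) [T -> N]. Adds N.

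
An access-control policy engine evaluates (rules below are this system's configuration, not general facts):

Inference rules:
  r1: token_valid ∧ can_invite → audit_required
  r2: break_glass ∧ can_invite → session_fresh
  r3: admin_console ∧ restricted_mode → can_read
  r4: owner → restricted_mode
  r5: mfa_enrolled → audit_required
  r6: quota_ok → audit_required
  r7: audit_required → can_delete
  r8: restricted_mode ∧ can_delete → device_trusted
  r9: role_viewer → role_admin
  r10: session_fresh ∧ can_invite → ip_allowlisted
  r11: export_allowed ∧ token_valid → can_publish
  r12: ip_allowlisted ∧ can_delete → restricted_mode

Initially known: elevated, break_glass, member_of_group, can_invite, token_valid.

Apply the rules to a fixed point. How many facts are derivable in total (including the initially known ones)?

Round 1: r1 [token_valid ∧ can_invite → audit_required]; r2 [break_glass ∧ can_invite → session_fresh]. New: audit_required, session_fresh.
Round 2: r7 [audit_required → can_delete]; r10 [session_fresh ∧ can_invite → ip_allowlisted]. New: can_delete, ip_allowlisted.
Round 3: r12 [ip_allowlisted ∧ can_delete → restricted_mode]. New: restricted_mode.
Round 4: r8 [restricted_mode ∧ can_delete → device_trusted]. New: device_trusted.
Closure: {audit_required, break_glass, can_delete, can_invite, device_trusted, elevated, ip_allowlisted, member_of_group, restricted_mode, session_fresh, token_valid} — 11 facts.

11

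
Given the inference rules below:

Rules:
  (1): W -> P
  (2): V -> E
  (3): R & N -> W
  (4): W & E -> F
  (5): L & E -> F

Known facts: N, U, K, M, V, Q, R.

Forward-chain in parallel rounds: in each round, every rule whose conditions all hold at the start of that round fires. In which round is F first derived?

2

Round 1: (2) [V -> E]; (3) [R & N -> W]. Adds E, W.
Round 2: (1) [W -> P]; (4) [W & E -> F]. Adds P, F.
F first appears in round 2.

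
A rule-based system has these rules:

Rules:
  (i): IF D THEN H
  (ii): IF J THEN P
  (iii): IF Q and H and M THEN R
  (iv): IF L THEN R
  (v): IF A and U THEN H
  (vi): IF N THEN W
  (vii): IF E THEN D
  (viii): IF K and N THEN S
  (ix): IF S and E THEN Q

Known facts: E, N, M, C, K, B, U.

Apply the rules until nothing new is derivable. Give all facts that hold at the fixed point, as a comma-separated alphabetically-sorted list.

B, C, D, E, H, K, M, N, Q, R, S, U, W

[1] (vi) [IF N THEN W]; (vii) [IF E THEN D]; (viii) [IF K and N THEN S]. ⇒ new: W, D, S.
[2] (i) [IF D THEN H]; (ix) [IF S and E THEN Q]. ⇒ new: H, Q.
[3] (iii) [IF Q and H and M THEN R]. ⇒ new: R.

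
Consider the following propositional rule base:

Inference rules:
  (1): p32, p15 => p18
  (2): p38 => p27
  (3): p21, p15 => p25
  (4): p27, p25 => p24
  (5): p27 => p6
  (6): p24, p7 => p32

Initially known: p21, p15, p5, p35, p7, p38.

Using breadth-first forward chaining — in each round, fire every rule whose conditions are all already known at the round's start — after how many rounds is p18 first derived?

[1] (2) [p38 => p27]; (3) [p21, p15 => p25]. ⇒ new: p27, p25.
[2] (4) [p27, p25 => p24]; (5) [p27 => p6]. ⇒ new: p24, p6.
[3] (6) [p24, p7 => p32]. ⇒ new: p32.
[4] (1) [p32, p15 => p18]. ⇒ new: p18.
p18 first appears in round 4.

4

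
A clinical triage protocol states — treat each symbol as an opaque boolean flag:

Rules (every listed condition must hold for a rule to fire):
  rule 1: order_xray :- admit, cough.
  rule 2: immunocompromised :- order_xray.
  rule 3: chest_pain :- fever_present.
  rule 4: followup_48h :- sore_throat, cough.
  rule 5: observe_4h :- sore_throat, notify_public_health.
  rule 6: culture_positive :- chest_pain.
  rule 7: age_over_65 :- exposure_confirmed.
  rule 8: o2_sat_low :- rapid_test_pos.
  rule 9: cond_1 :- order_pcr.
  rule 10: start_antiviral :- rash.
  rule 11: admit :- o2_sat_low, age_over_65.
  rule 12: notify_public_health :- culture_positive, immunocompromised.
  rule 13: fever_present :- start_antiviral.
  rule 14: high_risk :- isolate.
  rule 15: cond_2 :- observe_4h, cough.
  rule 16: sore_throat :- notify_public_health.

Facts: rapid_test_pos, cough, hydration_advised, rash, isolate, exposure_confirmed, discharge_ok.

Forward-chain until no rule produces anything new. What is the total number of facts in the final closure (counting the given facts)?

Round 1 fires rule 7, rule 8, rule 10, rule 14, giving age_over_65, o2_sat_low, start_antiviral, high_risk.
Round 2 fires rule 11, rule 13, giving admit, fever_present.
Round 3 fires rule 1, rule 3, giving order_xray, chest_pain.
Round 4 fires rule 2, rule 6, giving immunocompromised, culture_positive.
Round 5 fires rule 12, giving notify_public_health.
Round 6 fires rule 16, giving sore_throat.
Round 7 fires rule 4, rule 5, giving followup_48h, observe_4h.
Round 8 fires rule 15, giving cond_2.
Closure: {admit, age_over_65, chest_pain, cond_2, cough, culture_positive, discharge_ok, exposure_confirmed, fever_present, followup_48h, high_risk, hydration_advised, immunocompromised, isolate, notify_public_health, o2_sat_low, observe_4h, order_xray, rapid_test_pos, rash, sore_throat, start_antiviral} — 22 facts.

22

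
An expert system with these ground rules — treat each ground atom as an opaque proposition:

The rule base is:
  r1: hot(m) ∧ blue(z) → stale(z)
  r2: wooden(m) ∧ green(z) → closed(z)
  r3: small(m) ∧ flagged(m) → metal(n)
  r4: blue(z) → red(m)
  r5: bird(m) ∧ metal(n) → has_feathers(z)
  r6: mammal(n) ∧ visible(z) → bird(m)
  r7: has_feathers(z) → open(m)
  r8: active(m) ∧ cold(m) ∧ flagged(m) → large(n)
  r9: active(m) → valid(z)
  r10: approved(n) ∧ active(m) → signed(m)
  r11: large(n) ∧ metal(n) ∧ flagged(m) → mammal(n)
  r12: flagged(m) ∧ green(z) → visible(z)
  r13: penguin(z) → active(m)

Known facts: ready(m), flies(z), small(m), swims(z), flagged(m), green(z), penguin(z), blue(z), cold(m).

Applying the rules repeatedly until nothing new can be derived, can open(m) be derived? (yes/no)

yes

Round 1: r3 [small(m) ∧ flagged(m) → metal(n)]; r4 [blue(z) → red(m)]; r12 [flagged(m) ∧ green(z) → visible(z)]; r13 [penguin(z) → active(m)]. Adds metal(n), red(m), visible(z), active(m).
Round 2: r8 [active(m) ∧ cold(m) ∧ flagged(m) → large(n)]; r9 [active(m) → valid(z)]. Adds large(n), valid(z).
Round 3: r11 [large(n) ∧ metal(n) ∧ flagged(m) → mammal(n)]. Adds mammal(n).
Round 4: r6 [mammal(n) ∧ visible(z) → bird(m)]. Adds bird(m).
Round 5: r5 [bird(m) ∧ metal(n) → has_feathers(z)]. Adds has_feathers(z).
Round 6: r7 [has_feathers(z) → open(m)]. Adds open(m).
open(m) appears in round 6, so it is derivable.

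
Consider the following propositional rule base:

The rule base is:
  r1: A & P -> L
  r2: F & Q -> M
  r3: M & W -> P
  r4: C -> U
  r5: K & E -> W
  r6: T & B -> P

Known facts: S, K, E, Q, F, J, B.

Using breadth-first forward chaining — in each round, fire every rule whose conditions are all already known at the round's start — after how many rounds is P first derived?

2

Round 1: r2 [F & Q -> M]; r5 [K & E -> W]. New: M, W.
Round 2: r3 [M & W -> P]. New: P.
P first appears in round 2.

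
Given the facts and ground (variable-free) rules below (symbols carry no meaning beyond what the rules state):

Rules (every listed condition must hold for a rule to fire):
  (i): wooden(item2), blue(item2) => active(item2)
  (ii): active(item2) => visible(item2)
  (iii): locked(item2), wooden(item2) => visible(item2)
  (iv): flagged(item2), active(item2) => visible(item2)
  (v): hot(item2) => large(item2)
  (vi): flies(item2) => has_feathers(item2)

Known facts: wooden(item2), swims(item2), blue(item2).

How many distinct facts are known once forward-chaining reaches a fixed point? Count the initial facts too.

[1] (i) [wooden(item2), blue(item2) => active(item2)]. ⇒ new: active(item2).
[2] (ii) [active(item2) => visible(item2)]. ⇒ new: visible(item2).
Closure: {active(item2), blue(item2), swims(item2), visible(item2), wooden(item2)} — 5 facts.

5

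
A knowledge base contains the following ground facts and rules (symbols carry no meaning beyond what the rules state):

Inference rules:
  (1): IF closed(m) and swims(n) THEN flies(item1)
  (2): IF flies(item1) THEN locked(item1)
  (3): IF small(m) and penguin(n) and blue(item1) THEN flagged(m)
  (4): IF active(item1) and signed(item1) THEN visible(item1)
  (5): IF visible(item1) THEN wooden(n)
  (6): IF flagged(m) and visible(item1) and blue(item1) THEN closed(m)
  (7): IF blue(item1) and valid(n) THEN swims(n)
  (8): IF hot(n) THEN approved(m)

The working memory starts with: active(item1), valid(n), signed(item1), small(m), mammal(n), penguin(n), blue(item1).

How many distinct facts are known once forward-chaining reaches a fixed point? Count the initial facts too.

Round 1: (3) [IF small(m) and penguin(n) and blue(item1) THEN flagged(m)]; (4) [IF active(item1) and signed(item1) THEN visible(item1)]; (7) [IF blue(item1) and valid(n) THEN swims(n)]. New: flagged(m), visible(item1), swims(n).
Round 2: (5) [IF visible(item1) THEN wooden(n)]; (6) [IF flagged(m) and visible(item1) and blue(item1) THEN closed(m)]. New: wooden(n), closed(m).
Round 3: (1) [IF closed(m) and swims(n) THEN flies(item1)]. New: flies(item1).
Round 4: (2) [IF flies(item1) THEN locked(item1)]. New: locked(item1).
Closure: {active(item1), blue(item1), closed(m), flagged(m), flies(item1), locked(item1), mammal(n), penguin(n), signed(item1), small(m), swims(n), valid(n), visible(item1), wooden(n)} — 14 facts.

14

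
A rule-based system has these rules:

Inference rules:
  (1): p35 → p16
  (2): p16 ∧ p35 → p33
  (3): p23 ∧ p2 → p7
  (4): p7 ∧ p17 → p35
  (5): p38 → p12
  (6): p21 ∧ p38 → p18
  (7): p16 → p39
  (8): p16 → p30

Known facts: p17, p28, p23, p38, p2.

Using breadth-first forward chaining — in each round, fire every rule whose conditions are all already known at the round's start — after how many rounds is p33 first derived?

Round 1: (3) [p23 ∧ p2 → p7]; (5) [p38 → p12]. New: p7, p12.
Round 2: (4) [p7 ∧ p17 → p35]. New: p35.
Round 3: (1) [p35 → p16]. New: p16.
Round 4: (2) [p16 ∧ p35 → p33]; (7) [p16 → p39]; (8) [p16 → p30]. New: p33, p39, p30.
p33 first appears in round 4.

4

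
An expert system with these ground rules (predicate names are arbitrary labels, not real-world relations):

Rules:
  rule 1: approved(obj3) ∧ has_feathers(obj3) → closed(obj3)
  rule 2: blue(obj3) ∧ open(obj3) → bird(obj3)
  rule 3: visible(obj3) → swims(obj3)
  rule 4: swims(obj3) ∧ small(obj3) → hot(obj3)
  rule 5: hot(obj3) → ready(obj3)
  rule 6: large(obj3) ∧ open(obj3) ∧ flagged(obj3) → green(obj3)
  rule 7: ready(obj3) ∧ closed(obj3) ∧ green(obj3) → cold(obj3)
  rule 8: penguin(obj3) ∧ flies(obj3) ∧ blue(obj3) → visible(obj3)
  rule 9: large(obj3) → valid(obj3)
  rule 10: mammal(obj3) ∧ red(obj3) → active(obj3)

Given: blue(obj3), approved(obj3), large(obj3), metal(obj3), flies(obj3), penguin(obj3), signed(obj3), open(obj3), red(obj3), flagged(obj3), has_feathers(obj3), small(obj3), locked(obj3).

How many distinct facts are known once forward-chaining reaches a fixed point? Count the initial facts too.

22

Round 1 — rule 1, rule 2, rule 6, rule 8, rule 9, derive closed(obj3), bird(obj3), green(obj3), visible(obj3), valid(obj3).
Round 2 — rule 3, derive swims(obj3).
Round 3 — rule 4, derive hot(obj3).
Round 4 — rule 5, derive ready(obj3).
Round 5 — rule 7, derive cold(obj3).
Closure: {approved(obj3), bird(obj3), blue(obj3), closed(obj3), cold(obj3), flagged(obj3), flies(obj3), green(obj3), has_feathers(obj3), hot(obj3), large(obj3), locked(obj3), metal(obj3), open(obj3), penguin(obj3), ready(obj3), red(obj3), signed(obj3), small(obj3), swims(obj3), valid(obj3), visible(obj3)} — 22 facts.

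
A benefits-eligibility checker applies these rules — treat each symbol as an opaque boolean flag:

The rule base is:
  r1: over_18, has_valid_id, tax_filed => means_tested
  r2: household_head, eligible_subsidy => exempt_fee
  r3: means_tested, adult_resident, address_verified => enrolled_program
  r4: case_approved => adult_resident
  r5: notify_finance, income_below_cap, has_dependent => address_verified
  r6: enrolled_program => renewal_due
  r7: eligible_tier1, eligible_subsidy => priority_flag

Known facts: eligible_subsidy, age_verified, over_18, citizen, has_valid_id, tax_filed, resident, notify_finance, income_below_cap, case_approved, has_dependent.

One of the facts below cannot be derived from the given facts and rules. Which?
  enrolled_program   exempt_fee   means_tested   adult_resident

exempt_fee

Round 1: r1 [over_18, has_valid_id, tax_filed => means_tested]; r4 [case_approved => adult_resident]; r5 [notify_finance, income_below_cap, has_dependent => address_verified]. New: means_tested, adult_resident, address_verified.
Round 2: r3 [means_tested, adult_resident, address_verified => enrolled_program]. New: enrolled_program.
Round 3: r6 [enrolled_program => renewal_due]. New: renewal_due.
Derived: enrolled_program (round 2), means_tested (round 1), adult_resident (round 1). exempt_fee never appears in any round.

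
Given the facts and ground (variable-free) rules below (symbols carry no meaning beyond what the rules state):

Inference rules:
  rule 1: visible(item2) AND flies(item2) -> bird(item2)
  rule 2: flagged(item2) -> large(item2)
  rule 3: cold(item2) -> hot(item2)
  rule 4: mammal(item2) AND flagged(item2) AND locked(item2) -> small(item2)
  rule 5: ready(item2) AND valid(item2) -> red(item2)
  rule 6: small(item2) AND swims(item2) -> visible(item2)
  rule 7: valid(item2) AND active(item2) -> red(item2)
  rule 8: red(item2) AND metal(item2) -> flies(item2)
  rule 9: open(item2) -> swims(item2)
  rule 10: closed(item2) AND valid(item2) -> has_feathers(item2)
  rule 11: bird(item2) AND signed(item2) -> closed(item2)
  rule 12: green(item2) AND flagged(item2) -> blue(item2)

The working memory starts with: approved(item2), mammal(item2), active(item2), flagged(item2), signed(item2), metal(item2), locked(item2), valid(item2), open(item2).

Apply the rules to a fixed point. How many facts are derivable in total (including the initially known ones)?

Round 1 fires rule 2, rule 4, rule 7, rule 9, giving large(item2), small(item2), red(item2), swims(item2).
Round 2 fires rule 6, rule 8, giving visible(item2), flies(item2).
Round 3 fires rule 1, giving bird(item2).
Round 4 fires rule 11, giving closed(item2).
Round 5 fires rule 10, giving has_feathers(item2).
Closure: {active(item2), approved(item2), bird(item2), closed(item2), flagged(item2), flies(item2), has_feathers(item2), large(item2), locked(item2), mammal(item2), metal(item2), open(item2), red(item2), signed(item2), small(item2), swims(item2), valid(item2), visible(item2)} — 18 facts.

18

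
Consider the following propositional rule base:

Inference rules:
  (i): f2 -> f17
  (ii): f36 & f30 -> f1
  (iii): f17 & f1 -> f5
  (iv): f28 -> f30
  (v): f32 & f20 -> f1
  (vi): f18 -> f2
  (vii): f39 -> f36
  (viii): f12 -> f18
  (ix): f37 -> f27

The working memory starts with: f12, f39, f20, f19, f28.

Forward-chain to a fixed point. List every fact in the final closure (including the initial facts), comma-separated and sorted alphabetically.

f1, f12, f17, f18, f19, f2, f20, f28, f30, f36, f39, f5

[1] (iv) [f28 -> f30]; (vii) [f39 -> f36]; (viii) [f12 -> f18]. ⇒ new: f30, f36, f18.
[2] (ii) [f36 & f30 -> f1]; (vi) [f18 -> f2]. ⇒ new: f1, f2.
[3] (i) [f2 -> f17]. ⇒ new: f17.
[4] (iii) [f17 & f1 -> f5]. ⇒ new: f5.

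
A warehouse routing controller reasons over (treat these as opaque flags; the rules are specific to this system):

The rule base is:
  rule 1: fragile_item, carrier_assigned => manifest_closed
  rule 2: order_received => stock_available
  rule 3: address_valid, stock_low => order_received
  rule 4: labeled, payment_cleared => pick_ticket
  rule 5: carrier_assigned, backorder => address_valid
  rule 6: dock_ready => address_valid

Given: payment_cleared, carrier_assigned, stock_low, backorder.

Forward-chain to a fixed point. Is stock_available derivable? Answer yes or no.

Round 1 — rule 5, derive address_valid.
Round 2 — rule 3, derive order_received.
Round 3 — rule 2, derive stock_available.
stock_available appears in round 3, so it is derivable.

yes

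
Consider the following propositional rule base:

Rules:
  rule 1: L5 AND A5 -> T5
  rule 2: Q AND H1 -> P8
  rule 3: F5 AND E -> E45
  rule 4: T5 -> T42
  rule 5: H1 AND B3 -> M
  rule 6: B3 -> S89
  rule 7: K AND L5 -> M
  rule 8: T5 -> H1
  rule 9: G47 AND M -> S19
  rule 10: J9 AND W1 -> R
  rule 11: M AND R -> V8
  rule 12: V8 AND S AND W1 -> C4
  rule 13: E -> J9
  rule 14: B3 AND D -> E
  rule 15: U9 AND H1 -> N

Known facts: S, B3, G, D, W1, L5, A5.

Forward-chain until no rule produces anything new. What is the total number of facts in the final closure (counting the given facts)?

Round 1 fires rule 1, rule 6, rule 14, giving T5, S89, E.
Round 2 fires rule 4, rule 8, rule 13, giving T42, H1, J9.
Round 3 fires rule 5, rule 10, giving M, R.
Round 4 fires rule 11, giving V8.
Round 5 fires rule 12, giving C4.
Closure: {A5, B3, C4, D, E, G, H1, J9, L5, M, R, S, S89, T42, T5, V8, W1} — 17 facts.

17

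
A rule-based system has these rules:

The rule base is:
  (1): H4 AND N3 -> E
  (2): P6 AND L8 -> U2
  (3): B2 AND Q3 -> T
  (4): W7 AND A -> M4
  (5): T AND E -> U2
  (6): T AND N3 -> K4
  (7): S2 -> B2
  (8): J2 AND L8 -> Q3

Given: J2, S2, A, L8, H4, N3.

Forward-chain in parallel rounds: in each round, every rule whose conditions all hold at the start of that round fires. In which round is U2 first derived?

Round 1 fires (1), (7), (8), giving E, B2, Q3.
Round 2 fires (3), giving T.
Round 3 fires (5), (6), giving U2, K4.
U2 first appears in round 3.

3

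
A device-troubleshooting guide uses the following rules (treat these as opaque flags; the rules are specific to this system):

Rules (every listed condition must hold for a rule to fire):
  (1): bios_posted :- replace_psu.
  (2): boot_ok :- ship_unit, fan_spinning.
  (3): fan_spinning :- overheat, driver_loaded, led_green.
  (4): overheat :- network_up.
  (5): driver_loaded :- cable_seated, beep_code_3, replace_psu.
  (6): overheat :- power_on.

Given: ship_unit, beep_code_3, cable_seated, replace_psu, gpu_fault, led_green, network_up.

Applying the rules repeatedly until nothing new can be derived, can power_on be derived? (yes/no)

Round 1 fires (1), (4), (5), giving bios_posted, overheat, driver_loaded.
Round 2 fires (3), giving fan_spinning.
Round 3 fires (2), giving boot_ok.
Fixed point reached. No rule has power_on as a consequent, and it is not given.

no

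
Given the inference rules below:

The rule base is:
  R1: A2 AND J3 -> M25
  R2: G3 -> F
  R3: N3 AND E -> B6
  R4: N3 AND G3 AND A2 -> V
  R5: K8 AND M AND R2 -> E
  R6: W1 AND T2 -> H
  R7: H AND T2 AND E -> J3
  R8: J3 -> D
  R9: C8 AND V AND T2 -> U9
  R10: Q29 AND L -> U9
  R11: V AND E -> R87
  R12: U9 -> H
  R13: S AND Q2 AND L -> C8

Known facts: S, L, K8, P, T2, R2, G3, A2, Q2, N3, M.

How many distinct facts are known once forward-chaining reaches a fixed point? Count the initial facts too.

Round 1: R2 [G3 -> F]; R4 [N3 AND G3 AND A2 -> V]; R5 [K8 AND M AND R2 -> E]; R13 [S AND Q2 AND L -> C8]. Adds F, V, E, C8.
Round 2: R3 [N3 AND E -> B6]; R9 [C8 AND V AND T2 -> U9]; R11 [V AND E -> R87]. Adds B6, U9, R87.
Round 3: R12 [U9 -> H]. Adds H.
Round 4: R7 [H AND T2 AND E -> J3]. Adds J3.
Round 5: R1 [A2 AND J3 -> M25]; R8 [J3 -> D]. Adds M25, D.
Closure: {A2, B6, C8, D, E, F, G3, H, J3, K8, L, M, M25, N3, P, Q2, R2, R87, S, T2, U9, V} — 22 facts.

22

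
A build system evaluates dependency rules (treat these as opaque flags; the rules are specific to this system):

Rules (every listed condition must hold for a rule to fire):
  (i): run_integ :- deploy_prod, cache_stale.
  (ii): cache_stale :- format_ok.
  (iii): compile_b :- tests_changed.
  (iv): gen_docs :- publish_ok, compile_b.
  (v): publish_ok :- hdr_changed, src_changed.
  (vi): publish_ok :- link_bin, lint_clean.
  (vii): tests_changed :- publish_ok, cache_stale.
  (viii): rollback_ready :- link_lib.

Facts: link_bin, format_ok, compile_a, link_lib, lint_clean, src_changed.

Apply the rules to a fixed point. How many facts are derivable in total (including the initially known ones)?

12

[1] (ii) [cache_stale :- format_ok.]; (vi) [publish_ok :- link_bin, lint_clean.]; (viii) [rollback_ready :- link_lib.]. ⇒ new: cache_stale, publish_ok, rollback_ready.
[2] (vii) [tests_changed :- publish_ok, cache_stale.]. ⇒ new: tests_changed.
[3] (iii) [compile_b :- tests_changed.]. ⇒ new: compile_b.
[4] (iv) [gen_docs :- publish_ok, compile_b.]. ⇒ new: gen_docs.
Closure: {cache_stale, compile_a, compile_b, format_ok, gen_docs, link_bin, link_lib, lint_clean, publish_ok, rollback_ready, src_changed, tests_changed} — 12 facts.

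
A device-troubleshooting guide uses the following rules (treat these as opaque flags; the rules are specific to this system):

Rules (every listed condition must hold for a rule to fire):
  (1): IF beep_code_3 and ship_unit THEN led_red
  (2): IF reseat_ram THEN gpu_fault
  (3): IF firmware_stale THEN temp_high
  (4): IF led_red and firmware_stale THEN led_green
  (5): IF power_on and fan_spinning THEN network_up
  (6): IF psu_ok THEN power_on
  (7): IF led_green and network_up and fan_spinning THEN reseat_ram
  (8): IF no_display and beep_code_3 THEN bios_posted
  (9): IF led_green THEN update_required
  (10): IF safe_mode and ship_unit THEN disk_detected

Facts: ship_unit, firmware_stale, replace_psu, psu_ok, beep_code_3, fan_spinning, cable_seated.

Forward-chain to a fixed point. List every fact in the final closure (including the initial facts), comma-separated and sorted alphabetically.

[1] (1) [IF beep_code_3 and ship_unit THEN led_red]; (3) [IF firmware_stale THEN temp_high]; (6) [IF psu_ok THEN power_on]. ⇒ new: led_red, temp_high, power_on.
[2] (4) [IF led_red and firmware_stale THEN led_green]; (5) [IF power_on and fan_spinning THEN network_up]. ⇒ new: led_green, network_up.
[3] (7) [IF led_green and network_up and fan_spinning THEN reseat_ram]; (9) [IF led_green THEN update_required]. ⇒ new: reseat_ram, update_required.
[4] (2) [IF reseat_ram THEN gpu_fault]. ⇒ new: gpu_fault.

beep_code_3, cable_seated, fan_spinning, firmware_stale, gpu_fault, led_green, led_red, network_up, power_on, psu_ok, replace_psu, reseat_ram, ship_unit, temp_high, update_required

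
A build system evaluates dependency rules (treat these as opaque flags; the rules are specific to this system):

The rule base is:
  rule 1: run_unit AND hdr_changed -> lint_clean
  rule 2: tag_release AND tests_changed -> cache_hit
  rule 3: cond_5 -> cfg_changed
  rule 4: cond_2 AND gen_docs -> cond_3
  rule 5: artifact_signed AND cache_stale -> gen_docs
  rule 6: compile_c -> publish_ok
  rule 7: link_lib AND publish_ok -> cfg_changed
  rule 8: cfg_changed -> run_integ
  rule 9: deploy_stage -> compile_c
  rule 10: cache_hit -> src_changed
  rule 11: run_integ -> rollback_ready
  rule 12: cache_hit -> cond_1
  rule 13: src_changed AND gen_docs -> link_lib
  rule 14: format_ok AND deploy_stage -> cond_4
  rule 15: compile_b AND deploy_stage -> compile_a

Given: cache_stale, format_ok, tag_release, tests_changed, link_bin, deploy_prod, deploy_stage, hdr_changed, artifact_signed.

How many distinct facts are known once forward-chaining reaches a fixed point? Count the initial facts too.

20

Round 1: rule 2 [tag_release AND tests_changed -> cache_hit]; rule 5 [artifact_signed AND cache_stale -> gen_docs]; rule 9 [deploy_stage -> compile_c]; rule 14 [format_ok AND deploy_stage -> cond_4]. Adds cache_hit, gen_docs, compile_c, cond_4.
Round 2: rule 6 [compile_c -> publish_ok]; rule 10 [cache_hit -> src_changed]; rule 12 [cache_hit -> cond_1]. Adds publish_ok, src_changed, cond_1.
Round 3: rule 13 [src_changed AND gen_docs -> link_lib]. Adds link_lib.
Round 4: rule 7 [link_lib AND publish_ok -> cfg_changed]. Adds cfg_changed.
Round 5: rule 8 [cfg_changed -> run_integ]. Adds run_integ.
Round 6: rule 11 [run_integ -> rollback_ready]. Adds rollback_ready.
Closure: {artifact_signed, cache_hit, cache_stale, cfg_changed, compile_c, cond_1, cond_4, deploy_prod, deploy_stage, format_ok, gen_docs, hdr_changed, link_bin, link_lib, publish_ok, rollback_ready, run_integ, src_changed, tag_release, tests_changed} — 20 facts.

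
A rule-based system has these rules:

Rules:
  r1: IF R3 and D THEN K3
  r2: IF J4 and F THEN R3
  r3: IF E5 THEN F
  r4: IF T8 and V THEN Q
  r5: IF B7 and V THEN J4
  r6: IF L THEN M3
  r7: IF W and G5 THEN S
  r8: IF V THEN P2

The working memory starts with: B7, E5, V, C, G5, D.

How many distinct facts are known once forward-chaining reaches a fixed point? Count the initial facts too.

11

Round 1: r3 [IF E5 THEN F]; r5 [IF B7 and V THEN J4]; r8 [IF V THEN P2]. Adds F, J4, P2.
Round 2: r2 [IF J4 and F THEN R3]. Adds R3.
Round 3: r1 [IF R3 and D THEN K3]. Adds K3.
Closure: {B7, C, D, E5, F, G5, J4, K3, P2, R3, V} — 11 facts.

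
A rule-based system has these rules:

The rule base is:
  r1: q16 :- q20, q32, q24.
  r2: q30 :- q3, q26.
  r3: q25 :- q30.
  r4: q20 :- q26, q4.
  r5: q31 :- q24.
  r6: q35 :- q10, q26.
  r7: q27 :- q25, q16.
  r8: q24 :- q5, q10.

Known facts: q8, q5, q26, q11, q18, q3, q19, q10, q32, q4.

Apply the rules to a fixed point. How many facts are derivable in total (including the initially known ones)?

Round 1: r2 [q30 :- q3, q26.]; r4 [q20 :- q26, q4.]; r6 [q35 :- q10, q26.]; r8 [q24 :- q5, q10.]. New: q30, q20, q35, q24.
Round 2: r1 [q16 :- q20, q32, q24.]; r3 [q25 :- q30.]; r5 [q31 :- q24.]. New: q16, q25, q31.
Round 3: r7 [q27 :- q25, q16.]. New: q27.
Closure: {q10, q11, q16, q18, q19, q20, q24, q25, q26, q27, q3, q30, q31, q32, q35, q4, q5, q8} — 18 facts.

18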